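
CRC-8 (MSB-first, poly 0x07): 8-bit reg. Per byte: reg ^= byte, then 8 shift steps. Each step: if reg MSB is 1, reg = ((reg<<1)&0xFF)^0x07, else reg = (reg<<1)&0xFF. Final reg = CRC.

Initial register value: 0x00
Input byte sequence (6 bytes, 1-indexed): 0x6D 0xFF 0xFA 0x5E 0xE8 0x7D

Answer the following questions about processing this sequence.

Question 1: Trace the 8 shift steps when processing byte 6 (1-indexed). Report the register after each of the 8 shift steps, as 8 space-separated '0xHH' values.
Answer: 0xA6 0x4B 0x96 0x2B 0x56 0xAC 0x5F 0xBE

Derivation:
After byte 1 (0x6D): reg=0x04
After byte 2 (0xFF): reg=0xEF
After byte 3 (0xFA): reg=0x6B
After byte 4 (0x5E): reg=0x8B
After byte 5 (0xE8): reg=0x2E
Register before byte 6: 0x2E
After XOR with byte 0x7D: 0x53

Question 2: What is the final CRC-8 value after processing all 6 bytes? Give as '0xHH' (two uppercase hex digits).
Answer: 0xBE

Derivation:
After byte 1 (0x6D): reg=0x04
After byte 2 (0xFF): reg=0xEF
After byte 3 (0xFA): reg=0x6B
After byte 4 (0x5E): reg=0x8B
After byte 5 (0xE8): reg=0x2E
After byte 6 (0x7D): reg=0xBE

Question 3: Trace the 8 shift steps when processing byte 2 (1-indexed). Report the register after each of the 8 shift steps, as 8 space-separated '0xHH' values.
After byte 1 (0x6D): reg=0x04
Register before byte 2: 0x04
After XOR with byte 0xFF: 0xFB

Answer: 0xF1 0xE5 0xCD 0x9D 0x3D 0x7A 0xF4 0xEF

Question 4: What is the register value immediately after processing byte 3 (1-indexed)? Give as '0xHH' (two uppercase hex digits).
Answer: 0x6B

Derivation:
After byte 1 (0x6D): reg=0x04
After byte 2 (0xFF): reg=0xEF
After byte 3 (0xFA): reg=0x6B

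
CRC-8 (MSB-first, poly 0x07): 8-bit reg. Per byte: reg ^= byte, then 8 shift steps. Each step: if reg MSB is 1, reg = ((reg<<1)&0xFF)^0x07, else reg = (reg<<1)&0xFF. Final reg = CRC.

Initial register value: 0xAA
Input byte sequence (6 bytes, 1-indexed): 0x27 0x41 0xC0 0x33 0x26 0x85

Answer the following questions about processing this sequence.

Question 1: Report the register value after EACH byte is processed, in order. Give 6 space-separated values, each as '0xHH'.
0xAA 0x9F 0x9A 0x56 0x57 0x30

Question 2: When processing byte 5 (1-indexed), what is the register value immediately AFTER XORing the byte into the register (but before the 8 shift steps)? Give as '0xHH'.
Register before byte 5: 0x56
Byte 5: 0x26
0x56 XOR 0x26 = 0x70

Answer: 0x70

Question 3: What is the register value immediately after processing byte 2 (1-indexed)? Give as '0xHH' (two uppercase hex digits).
Answer: 0x9F

Derivation:
After byte 1 (0x27): reg=0xAA
After byte 2 (0x41): reg=0x9F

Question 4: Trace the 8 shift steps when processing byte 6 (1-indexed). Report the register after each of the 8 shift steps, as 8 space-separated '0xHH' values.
After byte 1 (0x27): reg=0xAA
After byte 2 (0x41): reg=0x9F
After byte 3 (0xC0): reg=0x9A
After byte 4 (0x33): reg=0x56
After byte 5 (0x26): reg=0x57
Register before byte 6: 0x57
After XOR with byte 0x85: 0xD2

Answer: 0xA3 0x41 0x82 0x03 0x06 0x0C 0x18 0x30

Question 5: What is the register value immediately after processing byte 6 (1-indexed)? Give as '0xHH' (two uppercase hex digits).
Answer: 0x30

Derivation:
After byte 1 (0x27): reg=0xAA
After byte 2 (0x41): reg=0x9F
After byte 3 (0xC0): reg=0x9A
After byte 4 (0x33): reg=0x56
After byte 5 (0x26): reg=0x57
After byte 6 (0x85): reg=0x30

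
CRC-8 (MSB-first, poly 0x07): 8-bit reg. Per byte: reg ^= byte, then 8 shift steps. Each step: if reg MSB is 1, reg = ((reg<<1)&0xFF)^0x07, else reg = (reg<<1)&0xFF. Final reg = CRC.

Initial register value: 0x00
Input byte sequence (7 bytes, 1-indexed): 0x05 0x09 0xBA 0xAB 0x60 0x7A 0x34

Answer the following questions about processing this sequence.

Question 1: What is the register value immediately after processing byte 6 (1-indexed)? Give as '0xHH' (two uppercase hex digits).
After byte 1 (0x05): reg=0x1B
After byte 2 (0x09): reg=0x7E
After byte 3 (0xBA): reg=0x52
After byte 4 (0xAB): reg=0xE1
After byte 5 (0x60): reg=0x8E
After byte 6 (0x7A): reg=0xC2

Answer: 0xC2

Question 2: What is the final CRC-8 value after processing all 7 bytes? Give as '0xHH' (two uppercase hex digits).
Answer: 0xCC

Derivation:
After byte 1 (0x05): reg=0x1B
After byte 2 (0x09): reg=0x7E
After byte 3 (0xBA): reg=0x52
After byte 4 (0xAB): reg=0xE1
After byte 5 (0x60): reg=0x8E
After byte 6 (0x7A): reg=0xC2
After byte 7 (0x34): reg=0xCC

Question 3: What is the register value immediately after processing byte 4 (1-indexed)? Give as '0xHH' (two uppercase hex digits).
Answer: 0xE1

Derivation:
After byte 1 (0x05): reg=0x1B
After byte 2 (0x09): reg=0x7E
After byte 3 (0xBA): reg=0x52
After byte 4 (0xAB): reg=0xE1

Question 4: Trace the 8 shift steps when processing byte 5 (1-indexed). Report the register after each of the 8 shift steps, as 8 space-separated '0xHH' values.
After byte 1 (0x05): reg=0x1B
After byte 2 (0x09): reg=0x7E
After byte 3 (0xBA): reg=0x52
After byte 4 (0xAB): reg=0xE1
Register before byte 5: 0xE1
After XOR with byte 0x60: 0x81

Answer: 0x05 0x0A 0x14 0x28 0x50 0xA0 0x47 0x8E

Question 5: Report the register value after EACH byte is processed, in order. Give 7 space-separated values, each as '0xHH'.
0x1B 0x7E 0x52 0xE1 0x8E 0xC2 0xCC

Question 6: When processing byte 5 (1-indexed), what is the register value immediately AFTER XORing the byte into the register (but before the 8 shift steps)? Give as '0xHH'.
Answer: 0x81

Derivation:
Register before byte 5: 0xE1
Byte 5: 0x60
0xE1 XOR 0x60 = 0x81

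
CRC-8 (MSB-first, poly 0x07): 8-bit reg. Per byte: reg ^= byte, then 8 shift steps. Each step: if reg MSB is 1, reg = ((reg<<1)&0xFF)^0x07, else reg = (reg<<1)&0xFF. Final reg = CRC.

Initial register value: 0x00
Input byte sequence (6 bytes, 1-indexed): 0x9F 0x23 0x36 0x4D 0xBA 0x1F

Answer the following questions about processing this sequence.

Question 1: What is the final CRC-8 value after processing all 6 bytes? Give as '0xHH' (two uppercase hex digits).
Answer: 0x7A

Derivation:
After byte 1 (0x9F): reg=0xD4
After byte 2 (0x23): reg=0xCB
After byte 3 (0x36): reg=0xFD
After byte 4 (0x4D): reg=0x19
After byte 5 (0xBA): reg=0x60
After byte 6 (0x1F): reg=0x7A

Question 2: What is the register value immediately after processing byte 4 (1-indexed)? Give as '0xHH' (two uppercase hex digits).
Answer: 0x19

Derivation:
After byte 1 (0x9F): reg=0xD4
After byte 2 (0x23): reg=0xCB
After byte 3 (0x36): reg=0xFD
After byte 4 (0x4D): reg=0x19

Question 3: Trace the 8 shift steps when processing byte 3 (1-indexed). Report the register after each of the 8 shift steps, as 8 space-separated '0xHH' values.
After byte 1 (0x9F): reg=0xD4
After byte 2 (0x23): reg=0xCB
Register before byte 3: 0xCB
After XOR with byte 0x36: 0xFD

Answer: 0xFD 0xFD 0xFD 0xFD 0xFD 0xFD 0xFD 0xFD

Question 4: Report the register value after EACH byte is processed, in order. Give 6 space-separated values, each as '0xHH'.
0xD4 0xCB 0xFD 0x19 0x60 0x7A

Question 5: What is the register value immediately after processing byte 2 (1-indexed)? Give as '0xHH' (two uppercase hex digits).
Answer: 0xCB

Derivation:
After byte 1 (0x9F): reg=0xD4
After byte 2 (0x23): reg=0xCB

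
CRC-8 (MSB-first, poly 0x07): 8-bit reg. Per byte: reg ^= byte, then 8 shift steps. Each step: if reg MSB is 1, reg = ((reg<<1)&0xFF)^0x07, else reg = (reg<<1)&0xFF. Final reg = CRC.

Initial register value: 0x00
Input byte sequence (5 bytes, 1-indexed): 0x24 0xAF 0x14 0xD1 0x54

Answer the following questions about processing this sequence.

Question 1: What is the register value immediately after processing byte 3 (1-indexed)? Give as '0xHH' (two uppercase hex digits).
After byte 1 (0x24): reg=0xFC
After byte 2 (0xAF): reg=0xBE
After byte 3 (0x14): reg=0x5F

Answer: 0x5F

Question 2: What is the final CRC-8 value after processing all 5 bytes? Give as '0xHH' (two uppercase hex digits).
After byte 1 (0x24): reg=0xFC
After byte 2 (0xAF): reg=0xBE
After byte 3 (0x14): reg=0x5F
After byte 4 (0xD1): reg=0xA3
After byte 5 (0x54): reg=0xCB

Answer: 0xCB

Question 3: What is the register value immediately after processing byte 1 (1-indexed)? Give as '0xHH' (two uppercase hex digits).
Answer: 0xFC

Derivation:
After byte 1 (0x24): reg=0xFC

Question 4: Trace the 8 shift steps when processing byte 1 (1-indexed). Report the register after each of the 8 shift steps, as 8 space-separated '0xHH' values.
Register before byte 1: 0x00
After XOR with byte 0x24: 0x24

Answer: 0x48 0x90 0x27 0x4E 0x9C 0x3F 0x7E 0xFC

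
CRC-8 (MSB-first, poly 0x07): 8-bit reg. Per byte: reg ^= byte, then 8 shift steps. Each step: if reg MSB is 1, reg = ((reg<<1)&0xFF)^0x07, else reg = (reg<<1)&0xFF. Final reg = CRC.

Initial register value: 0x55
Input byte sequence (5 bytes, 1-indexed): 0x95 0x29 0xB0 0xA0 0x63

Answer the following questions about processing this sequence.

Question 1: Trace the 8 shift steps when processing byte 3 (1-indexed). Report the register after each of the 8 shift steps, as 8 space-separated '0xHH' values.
After byte 1 (0x95): reg=0x4E
After byte 2 (0x29): reg=0x32
Register before byte 3: 0x32
After XOR with byte 0xB0: 0x82

Answer: 0x03 0x06 0x0C 0x18 0x30 0x60 0xC0 0x87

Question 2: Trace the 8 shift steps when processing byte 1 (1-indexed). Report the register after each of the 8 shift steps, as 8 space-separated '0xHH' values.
Register before byte 1: 0x55
After XOR with byte 0x95: 0xC0

Answer: 0x87 0x09 0x12 0x24 0x48 0x90 0x27 0x4E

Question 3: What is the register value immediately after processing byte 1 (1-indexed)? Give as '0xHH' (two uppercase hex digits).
After byte 1 (0x95): reg=0x4E

Answer: 0x4E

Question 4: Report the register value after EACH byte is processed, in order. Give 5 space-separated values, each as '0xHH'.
0x4E 0x32 0x87 0xF5 0xEB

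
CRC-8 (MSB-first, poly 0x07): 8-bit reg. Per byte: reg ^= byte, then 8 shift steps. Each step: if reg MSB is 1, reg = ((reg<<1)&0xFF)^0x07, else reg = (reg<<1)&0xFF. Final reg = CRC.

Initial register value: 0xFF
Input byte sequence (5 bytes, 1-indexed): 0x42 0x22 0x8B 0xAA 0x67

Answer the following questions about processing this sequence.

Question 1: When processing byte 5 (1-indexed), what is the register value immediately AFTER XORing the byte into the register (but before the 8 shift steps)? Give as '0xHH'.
Register before byte 5: 0x8D
Byte 5: 0x67
0x8D XOR 0x67 = 0xEA

Answer: 0xEA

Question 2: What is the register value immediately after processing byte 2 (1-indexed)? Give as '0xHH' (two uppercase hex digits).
After byte 1 (0x42): reg=0x3A
After byte 2 (0x22): reg=0x48

Answer: 0x48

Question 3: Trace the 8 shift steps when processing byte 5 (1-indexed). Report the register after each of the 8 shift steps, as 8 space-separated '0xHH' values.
After byte 1 (0x42): reg=0x3A
After byte 2 (0x22): reg=0x48
After byte 3 (0x8B): reg=0x47
After byte 4 (0xAA): reg=0x8D
Register before byte 5: 0x8D
After XOR with byte 0x67: 0xEA

Answer: 0xD3 0xA1 0x45 0x8A 0x13 0x26 0x4C 0x98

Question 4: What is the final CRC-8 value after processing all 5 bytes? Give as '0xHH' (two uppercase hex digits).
Answer: 0x98

Derivation:
After byte 1 (0x42): reg=0x3A
After byte 2 (0x22): reg=0x48
After byte 3 (0x8B): reg=0x47
After byte 4 (0xAA): reg=0x8D
After byte 5 (0x67): reg=0x98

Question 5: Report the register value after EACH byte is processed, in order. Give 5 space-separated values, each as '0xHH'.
0x3A 0x48 0x47 0x8D 0x98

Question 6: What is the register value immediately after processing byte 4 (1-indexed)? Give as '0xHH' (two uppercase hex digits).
After byte 1 (0x42): reg=0x3A
After byte 2 (0x22): reg=0x48
After byte 3 (0x8B): reg=0x47
After byte 4 (0xAA): reg=0x8D

Answer: 0x8D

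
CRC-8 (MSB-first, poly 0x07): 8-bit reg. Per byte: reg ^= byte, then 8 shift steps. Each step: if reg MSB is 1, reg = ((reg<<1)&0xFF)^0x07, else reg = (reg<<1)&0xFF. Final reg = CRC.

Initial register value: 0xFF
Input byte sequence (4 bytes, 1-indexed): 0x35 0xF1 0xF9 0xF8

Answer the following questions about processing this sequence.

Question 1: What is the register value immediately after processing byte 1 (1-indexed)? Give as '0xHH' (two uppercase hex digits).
After byte 1 (0x35): reg=0x78

Answer: 0x78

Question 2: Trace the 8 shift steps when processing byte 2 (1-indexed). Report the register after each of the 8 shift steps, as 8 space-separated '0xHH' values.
After byte 1 (0x35): reg=0x78
Register before byte 2: 0x78
After XOR with byte 0xF1: 0x89

Answer: 0x15 0x2A 0x54 0xA8 0x57 0xAE 0x5B 0xB6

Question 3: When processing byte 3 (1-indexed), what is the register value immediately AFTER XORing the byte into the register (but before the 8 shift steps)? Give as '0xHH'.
Answer: 0x4F

Derivation:
Register before byte 3: 0xB6
Byte 3: 0xF9
0xB6 XOR 0xF9 = 0x4F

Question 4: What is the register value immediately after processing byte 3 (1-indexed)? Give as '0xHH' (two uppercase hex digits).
Answer: 0xEA

Derivation:
After byte 1 (0x35): reg=0x78
After byte 2 (0xF1): reg=0xB6
After byte 3 (0xF9): reg=0xEA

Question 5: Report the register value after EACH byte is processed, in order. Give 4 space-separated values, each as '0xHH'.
0x78 0xB6 0xEA 0x7E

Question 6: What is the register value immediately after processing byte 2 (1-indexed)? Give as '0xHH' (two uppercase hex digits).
After byte 1 (0x35): reg=0x78
After byte 2 (0xF1): reg=0xB6

Answer: 0xB6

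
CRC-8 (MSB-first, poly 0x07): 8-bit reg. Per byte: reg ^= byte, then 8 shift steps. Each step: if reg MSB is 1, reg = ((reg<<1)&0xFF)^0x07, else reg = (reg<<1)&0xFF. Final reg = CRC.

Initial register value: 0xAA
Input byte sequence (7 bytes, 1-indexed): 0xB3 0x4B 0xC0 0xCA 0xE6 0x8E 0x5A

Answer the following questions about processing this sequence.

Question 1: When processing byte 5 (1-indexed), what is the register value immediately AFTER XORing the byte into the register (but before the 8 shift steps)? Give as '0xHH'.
Answer: 0xD8

Derivation:
Register before byte 5: 0x3E
Byte 5: 0xE6
0x3E XOR 0xE6 = 0xD8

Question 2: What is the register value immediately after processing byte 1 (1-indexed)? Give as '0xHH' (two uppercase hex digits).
After byte 1 (0xB3): reg=0x4F

Answer: 0x4F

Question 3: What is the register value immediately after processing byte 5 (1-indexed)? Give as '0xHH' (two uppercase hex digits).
After byte 1 (0xB3): reg=0x4F
After byte 2 (0x4B): reg=0x1C
After byte 3 (0xC0): reg=0x1A
After byte 4 (0xCA): reg=0x3E
After byte 5 (0xE6): reg=0x06

Answer: 0x06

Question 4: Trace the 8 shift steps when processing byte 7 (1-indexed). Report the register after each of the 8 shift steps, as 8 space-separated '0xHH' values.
Answer: 0xD1 0xA5 0x4D 0x9A 0x33 0x66 0xCC 0x9F

Derivation:
After byte 1 (0xB3): reg=0x4F
After byte 2 (0x4B): reg=0x1C
After byte 3 (0xC0): reg=0x1A
After byte 4 (0xCA): reg=0x3E
After byte 5 (0xE6): reg=0x06
After byte 6 (0x8E): reg=0xB1
Register before byte 7: 0xB1
After XOR with byte 0x5A: 0xEB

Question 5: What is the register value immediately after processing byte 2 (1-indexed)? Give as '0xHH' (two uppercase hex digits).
After byte 1 (0xB3): reg=0x4F
After byte 2 (0x4B): reg=0x1C

Answer: 0x1C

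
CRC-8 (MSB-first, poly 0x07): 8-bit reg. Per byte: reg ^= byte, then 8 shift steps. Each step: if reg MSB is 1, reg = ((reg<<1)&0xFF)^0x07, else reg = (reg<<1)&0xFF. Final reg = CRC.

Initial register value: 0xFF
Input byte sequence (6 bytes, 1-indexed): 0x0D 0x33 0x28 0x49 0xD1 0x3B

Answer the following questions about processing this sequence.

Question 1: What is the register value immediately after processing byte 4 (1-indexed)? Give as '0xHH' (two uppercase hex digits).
After byte 1 (0x0D): reg=0xD0
After byte 2 (0x33): reg=0xA7
After byte 3 (0x28): reg=0xA4
After byte 4 (0x49): reg=0x8D

Answer: 0x8D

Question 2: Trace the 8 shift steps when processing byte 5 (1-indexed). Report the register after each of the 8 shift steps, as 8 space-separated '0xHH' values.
After byte 1 (0x0D): reg=0xD0
After byte 2 (0x33): reg=0xA7
After byte 3 (0x28): reg=0xA4
After byte 4 (0x49): reg=0x8D
Register before byte 5: 0x8D
After XOR with byte 0xD1: 0x5C

Answer: 0xB8 0x77 0xEE 0xDB 0xB1 0x65 0xCA 0x93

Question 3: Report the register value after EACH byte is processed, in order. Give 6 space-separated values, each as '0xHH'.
0xD0 0xA7 0xA4 0x8D 0x93 0x51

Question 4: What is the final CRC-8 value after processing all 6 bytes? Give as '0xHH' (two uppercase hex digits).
After byte 1 (0x0D): reg=0xD0
After byte 2 (0x33): reg=0xA7
After byte 3 (0x28): reg=0xA4
After byte 4 (0x49): reg=0x8D
After byte 5 (0xD1): reg=0x93
After byte 6 (0x3B): reg=0x51

Answer: 0x51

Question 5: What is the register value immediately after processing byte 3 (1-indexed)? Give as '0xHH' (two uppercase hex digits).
After byte 1 (0x0D): reg=0xD0
After byte 2 (0x33): reg=0xA7
After byte 3 (0x28): reg=0xA4

Answer: 0xA4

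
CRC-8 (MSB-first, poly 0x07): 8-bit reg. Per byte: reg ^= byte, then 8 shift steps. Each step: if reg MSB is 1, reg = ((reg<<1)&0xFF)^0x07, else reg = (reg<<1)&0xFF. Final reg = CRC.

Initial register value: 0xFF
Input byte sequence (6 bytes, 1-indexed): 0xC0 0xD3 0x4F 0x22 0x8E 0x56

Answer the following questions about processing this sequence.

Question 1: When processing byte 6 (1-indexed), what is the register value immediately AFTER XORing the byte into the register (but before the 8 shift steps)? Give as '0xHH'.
Answer: 0x21

Derivation:
Register before byte 6: 0x77
Byte 6: 0x56
0x77 XOR 0x56 = 0x21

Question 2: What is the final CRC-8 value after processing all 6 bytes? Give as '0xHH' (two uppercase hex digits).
Answer: 0xE7

Derivation:
After byte 1 (0xC0): reg=0xBD
After byte 2 (0xD3): reg=0x0D
After byte 3 (0x4F): reg=0xC9
After byte 4 (0x22): reg=0x9F
After byte 5 (0x8E): reg=0x77
After byte 6 (0x56): reg=0xE7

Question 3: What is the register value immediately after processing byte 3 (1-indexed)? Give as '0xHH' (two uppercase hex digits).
After byte 1 (0xC0): reg=0xBD
After byte 2 (0xD3): reg=0x0D
After byte 3 (0x4F): reg=0xC9

Answer: 0xC9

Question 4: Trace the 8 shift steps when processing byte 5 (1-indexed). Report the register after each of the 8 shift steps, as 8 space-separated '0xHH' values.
After byte 1 (0xC0): reg=0xBD
After byte 2 (0xD3): reg=0x0D
After byte 3 (0x4F): reg=0xC9
After byte 4 (0x22): reg=0x9F
Register before byte 5: 0x9F
After XOR with byte 0x8E: 0x11

Answer: 0x22 0x44 0x88 0x17 0x2E 0x5C 0xB8 0x77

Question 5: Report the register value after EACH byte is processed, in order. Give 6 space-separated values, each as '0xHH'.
0xBD 0x0D 0xC9 0x9F 0x77 0xE7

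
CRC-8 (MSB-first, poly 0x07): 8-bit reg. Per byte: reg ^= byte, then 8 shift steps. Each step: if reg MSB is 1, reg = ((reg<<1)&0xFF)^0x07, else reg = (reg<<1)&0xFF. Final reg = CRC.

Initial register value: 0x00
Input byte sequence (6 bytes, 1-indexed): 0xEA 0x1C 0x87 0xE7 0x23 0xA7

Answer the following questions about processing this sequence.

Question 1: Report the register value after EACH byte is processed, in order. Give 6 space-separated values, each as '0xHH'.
0x98 0x95 0x7E 0xC6 0xB5 0x7E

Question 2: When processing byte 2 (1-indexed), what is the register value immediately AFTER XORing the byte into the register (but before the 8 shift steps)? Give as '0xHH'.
Register before byte 2: 0x98
Byte 2: 0x1C
0x98 XOR 0x1C = 0x84

Answer: 0x84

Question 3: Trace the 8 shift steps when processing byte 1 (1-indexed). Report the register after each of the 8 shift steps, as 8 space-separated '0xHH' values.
Answer: 0xD3 0xA1 0x45 0x8A 0x13 0x26 0x4C 0x98

Derivation:
Register before byte 1: 0x00
After XOR with byte 0xEA: 0xEA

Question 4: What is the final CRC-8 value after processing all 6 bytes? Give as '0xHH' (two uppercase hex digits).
After byte 1 (0xEA): reg=0x98
After byte 2 (0x1C): reg=0x95
After byte 3 (0x87): reg=0x7E
After byte 4 (0xE7): reg=0xC6
After byte 5 (0x23): reg=0xB5
After byte 6 (0xA7): reg=0x7E

Answer: 0x7E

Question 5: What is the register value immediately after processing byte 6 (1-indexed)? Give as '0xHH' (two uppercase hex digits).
Answer: 0x7E

Derivation:
After byte 1 (0xEA): reg=0x98
After byte 2 (0x1C): reg=0x95
After byte 3 (0x87): reg=0x7E
After byte 4 (0xE7): reg=0xC6
After byte 5 (0x23): reg=0xB5
After byte 6 (0xA7): reg=0x7E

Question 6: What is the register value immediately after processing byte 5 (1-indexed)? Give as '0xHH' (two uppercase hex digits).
Answer: 0xB5

Derivation:
After byte 1 (0xEA): reg=0x98
After byte 2 (0x1C): reg=0x95
After byte 3 (0x87): reg=0x7E
After byte 4 (0xE7): reg=0xC6
After byte 5 (0x23): reg=0xB5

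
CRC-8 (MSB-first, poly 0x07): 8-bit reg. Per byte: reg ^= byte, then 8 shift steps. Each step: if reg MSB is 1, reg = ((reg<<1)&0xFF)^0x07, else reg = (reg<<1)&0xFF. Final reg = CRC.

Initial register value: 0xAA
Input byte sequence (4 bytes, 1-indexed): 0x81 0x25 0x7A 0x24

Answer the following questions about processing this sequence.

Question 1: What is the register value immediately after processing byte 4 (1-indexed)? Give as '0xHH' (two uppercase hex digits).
Answer: 0x1B

Derivation:
After byte 1 (0x81): reg=0xD1
After byte 2 (0x25): reg=0xC2
After byte 3 (0x7A): reg=0x21
After byte 4 (0x24): reg=0x1B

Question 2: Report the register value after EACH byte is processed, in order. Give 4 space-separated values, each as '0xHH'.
0xD1 0xC2 0x21 0x1B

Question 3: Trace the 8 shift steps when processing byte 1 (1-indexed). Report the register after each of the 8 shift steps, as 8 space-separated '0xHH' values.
Register before byte 1: 0xAA
After XOR with byte 0x81: 0x2B

Answer: 0x56 0xAC 0x5F 0xBE 0x7B 0xF6 0xEB 0xD1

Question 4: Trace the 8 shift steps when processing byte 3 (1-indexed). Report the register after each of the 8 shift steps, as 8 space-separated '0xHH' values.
Answer: 0x77 0xEE 0xDB 0xB1 0x65 0xCA 0x93 0x21

Derivation:
After byte 1 (0x81): reg=0xD1
After byte 2 (0x25): reg=0xC2
Register before byte 3: 0xC2
After XOR with byte 0x7A: 0xB8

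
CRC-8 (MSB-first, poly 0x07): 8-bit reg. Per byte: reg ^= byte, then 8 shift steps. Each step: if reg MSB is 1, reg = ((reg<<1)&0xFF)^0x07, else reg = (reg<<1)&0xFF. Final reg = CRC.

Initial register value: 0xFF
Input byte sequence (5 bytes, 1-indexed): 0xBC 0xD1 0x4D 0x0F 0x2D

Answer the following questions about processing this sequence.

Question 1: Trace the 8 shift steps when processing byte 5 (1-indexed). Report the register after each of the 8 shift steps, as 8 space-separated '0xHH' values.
After byte 1 (0xBC): reg=0xCE
After byte 2 (0xD1): reg=0x5D
After byte 3 (0x4D): reg=0x70
After byte 4 (0x0F): reg=0x7A
Register before byte 5: 0x7A
After XOR with byte 0x2D: 0x57

Answer: 0xAE 0x5B 0xB6 0x6B 0xD6 0xAB 0x51 0xA2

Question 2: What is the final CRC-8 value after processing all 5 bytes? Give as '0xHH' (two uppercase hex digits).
Answer: 0xA2

Derivation:
After byte 1 (0xBC): reg=0xCE
After byte 2 (0xD1): reg=0x5D
After byte 3 (0x4D): reg=0x70
After byte 4 (0x0F): reg=0x7A
After byte 5 (0x2D): reg=0xA2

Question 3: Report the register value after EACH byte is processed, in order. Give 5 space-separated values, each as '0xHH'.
0xCE 0x5D 0x70 0x7A 0xA2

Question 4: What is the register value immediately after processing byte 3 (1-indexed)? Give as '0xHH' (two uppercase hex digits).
Answer: 0x70

Derivation:
After byte 1 (0xBC): reg=0xCE
After byte 2 (0xD1): reg=0x5D
After byte 3 (0x4D): reg=0x70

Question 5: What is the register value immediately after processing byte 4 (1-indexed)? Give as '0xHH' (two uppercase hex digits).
Answer: 0x7A

Derivation:
After byte 1 (0xBC): reg=0xCE
After byte 2 (0xD1): reg=0x5D
After byte 3 (0x4D): reg=0x70
After byte 4 (0x0F): reg=0x7A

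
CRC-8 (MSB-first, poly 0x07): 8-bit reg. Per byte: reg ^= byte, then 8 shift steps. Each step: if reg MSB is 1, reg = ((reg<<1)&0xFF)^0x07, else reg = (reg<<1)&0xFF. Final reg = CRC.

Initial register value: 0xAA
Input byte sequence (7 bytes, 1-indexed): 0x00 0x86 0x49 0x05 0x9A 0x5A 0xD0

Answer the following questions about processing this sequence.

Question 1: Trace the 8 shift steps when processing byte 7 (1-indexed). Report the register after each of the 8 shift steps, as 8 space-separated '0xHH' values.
Answer: 0xB5 0x6D 0xDA 0xB3 0x61 0xC2 0x83 0x01

Derivation:
After byte 1 (0x00): reg=0x5F
After byte 2 (0x86): reg=0x01
After byte 3 (0x49): reg=0xFF
After byte 4 (0x05): reg=0xE8
After byte 5 (0x9A): reg=0x59
After byte 6 (0x5A): reg=0x09
Register before byte 7: 0x09
After XOR with byte 0xD0: 0xD9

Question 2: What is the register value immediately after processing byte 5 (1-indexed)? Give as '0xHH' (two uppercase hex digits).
After byte 1 (0x00): reg=0x5F
After byte 2 (0x86): reg=0x01
After byte 3 (0x49): reg=0xFF
After byte 4 (0x05): reg=0xE8
After byte 5 (0x9A): reg=0x59

Answer: 0x59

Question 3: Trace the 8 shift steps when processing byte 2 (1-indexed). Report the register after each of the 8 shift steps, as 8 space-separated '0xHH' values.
After byte 1 (0x00): reg=0x5F
Register before byte 2: 0x5F
After XOR with byte 0x86: 0xD9

Answer: 0xB5 0x6D 0xDA 0xB3 0x61 0xC2 0x83 0x01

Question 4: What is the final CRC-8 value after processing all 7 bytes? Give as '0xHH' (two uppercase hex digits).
After byte 1 (0x00): reg=0x5F
After byte 2 (0x86): reg=0x01
After byte 3 (0x49): reg=0xFF
After byte 4 (0x05): reg=0xE8
After byte 5 (0x9A): reg=0x59
After byte 6 (0x5A): reg=0x09
After byte 7 (0xD0): reg=0x01

Answer: 0x01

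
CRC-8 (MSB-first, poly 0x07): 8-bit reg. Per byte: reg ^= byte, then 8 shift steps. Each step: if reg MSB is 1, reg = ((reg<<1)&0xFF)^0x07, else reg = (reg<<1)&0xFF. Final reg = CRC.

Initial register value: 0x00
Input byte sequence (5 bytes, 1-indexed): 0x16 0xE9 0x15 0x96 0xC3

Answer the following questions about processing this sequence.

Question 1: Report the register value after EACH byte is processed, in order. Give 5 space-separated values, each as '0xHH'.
0x62 0xB8 0x4A 0x1A 0x01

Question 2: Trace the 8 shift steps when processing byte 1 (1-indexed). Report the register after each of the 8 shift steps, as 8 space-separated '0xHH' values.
Register before byte 1: 0x00
After XOR with byte 0x16: 0x16

Answer: 0x2C 0x58 0xB0 0x67 0xCE 0x9B 0x31 0x62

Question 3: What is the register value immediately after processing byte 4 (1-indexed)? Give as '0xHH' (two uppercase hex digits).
Answer: 0x1A

Derivation:
After byte 1 (0x16): reg=0x62
After byte 2 (0xE9): reg=0xB8
After byte 3 (0x15): reg=0x4A
After byte 4 (0x96): reg=0x1A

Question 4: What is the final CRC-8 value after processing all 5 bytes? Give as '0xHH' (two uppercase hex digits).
After byte 1 (0x16): reg=0x62
After byte 2 (0xE9): reg=0xB8
After byte 3 (0x15): reg=0x4A
After byte 4 (0x96): reg=0x1A
After byte 5 (0xC3): reg=0x01

Answer: 0x01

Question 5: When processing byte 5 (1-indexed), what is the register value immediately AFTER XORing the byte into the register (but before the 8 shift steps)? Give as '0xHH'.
Register before byte 5: 0x1A
Byte 5: 0xC3
0x1A XOR 0xC3 = 0xD9

Answer: 0xD9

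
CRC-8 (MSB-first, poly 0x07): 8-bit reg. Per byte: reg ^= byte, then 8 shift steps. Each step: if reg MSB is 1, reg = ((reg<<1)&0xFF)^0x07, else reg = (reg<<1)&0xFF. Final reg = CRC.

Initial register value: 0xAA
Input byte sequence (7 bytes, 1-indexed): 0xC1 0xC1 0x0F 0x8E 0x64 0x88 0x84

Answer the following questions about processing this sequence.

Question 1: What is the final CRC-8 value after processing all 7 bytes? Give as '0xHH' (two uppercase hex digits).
Answer: 0xFB

Derivation:
After byte 1 (0xC1): reg=0x16
After byte 2 (0xC1): reg=0x2B
After byte 3 (0x0F): reg=0xFC
After byte 4 (0x8E): reg=0x59
After byte 5 (0x64): reg=0xB3
After byte 6 (0x88): reg=0xA1
After byte 7 (0x84): reg=0xFB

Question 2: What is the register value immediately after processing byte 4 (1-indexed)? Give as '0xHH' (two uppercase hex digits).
After byte 1 (0xC1): reg=0x16
After byte 2 (0xC1): reg=0x2B
After byte 3 (0x0F): reg=0xFC
After byte 4 (0x8E): reg=0x59

Answer: 0x59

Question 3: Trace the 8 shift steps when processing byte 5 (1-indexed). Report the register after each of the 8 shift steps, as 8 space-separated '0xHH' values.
Answer: 0x7A 0xF4 0xEF 0xD9 0xB5 0x6D 0xDA 0xB3

Derivation:
After byte 1 (0xC1): reg=0x16
After byte 2 (0xC1): reg=0x2B
After byte 3 (0x0F): reg=0xFC
After byte 4 (0x8E): reg=0x59
Register before byte 5: 0x59
After XOR with byte 0x64: 0x3D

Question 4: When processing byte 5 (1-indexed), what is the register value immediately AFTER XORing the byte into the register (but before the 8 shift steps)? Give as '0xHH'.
Register before byte 5: 0x59
Byte 5: 0x64
0x59 XOR 0x64 = 0x3D

Answer: 0x3D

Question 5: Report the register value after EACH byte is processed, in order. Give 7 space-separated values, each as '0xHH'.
0x16 0x2B 0xFC 0x59 0xB3 0xA1 0xFB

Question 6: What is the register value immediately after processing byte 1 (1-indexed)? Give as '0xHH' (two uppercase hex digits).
After byte 1 (0xC1): reg=0x16

Answer: 0x16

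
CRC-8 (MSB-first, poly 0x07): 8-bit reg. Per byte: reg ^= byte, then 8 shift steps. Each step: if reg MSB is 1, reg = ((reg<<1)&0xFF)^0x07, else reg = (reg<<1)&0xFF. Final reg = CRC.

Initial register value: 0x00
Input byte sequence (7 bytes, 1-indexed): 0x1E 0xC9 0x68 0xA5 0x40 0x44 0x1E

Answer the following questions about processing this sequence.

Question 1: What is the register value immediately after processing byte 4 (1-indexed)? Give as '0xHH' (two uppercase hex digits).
Answer: 0x3B

Derivation:
After byte 1 (0x1E): reg=0x5A
After byte 2 (0xC9): reg=0xF0
After byte 3 (0x68): reg=0xC1
After byte 4 (0xA5): reg=0x3B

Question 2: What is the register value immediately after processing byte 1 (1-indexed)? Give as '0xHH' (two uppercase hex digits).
Answer: 0x5A

Derivation:
After byte 1 (0x1E): reg=0x5A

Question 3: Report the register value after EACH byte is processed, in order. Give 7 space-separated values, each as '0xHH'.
0x5A 0xF0 0xC1 0x3B 0x66 0xEE 0xDE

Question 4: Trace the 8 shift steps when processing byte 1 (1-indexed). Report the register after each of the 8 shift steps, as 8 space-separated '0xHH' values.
Register before byte 1: 0x00
After XOR with byte 0x1E: 0x1E

Answer: 0x3C 0x78 0xF0 0xE7 0xC9 0x95 0x2D 0x5A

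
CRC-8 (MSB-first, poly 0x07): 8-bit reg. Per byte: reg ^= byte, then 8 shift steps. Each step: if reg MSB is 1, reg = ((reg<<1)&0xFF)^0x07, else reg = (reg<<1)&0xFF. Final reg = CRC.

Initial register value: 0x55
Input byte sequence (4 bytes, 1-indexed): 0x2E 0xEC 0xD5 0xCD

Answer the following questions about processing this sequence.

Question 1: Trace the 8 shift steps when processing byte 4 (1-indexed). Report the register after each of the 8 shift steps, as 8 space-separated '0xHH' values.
After byte 1 (0x2E): reg=0x66
After byte 2 (0xEC): reg=0xBF
After byte 3 (0xD5): reg=0x11
Register before byte 4: 0x11
After XOR with byte 0xCD: 0xDC

Answer: 0xBF 0x79 0xF2 0xE3 0xC1 0x85 0x0D 0x1A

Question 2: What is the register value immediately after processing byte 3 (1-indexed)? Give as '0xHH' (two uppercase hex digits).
After byte 1 (0x2E): reg=0x66
After byte 2 (0xEC): reg=0xBF
After byte 3 (0xD5): reg=0x11

Answer: 0x11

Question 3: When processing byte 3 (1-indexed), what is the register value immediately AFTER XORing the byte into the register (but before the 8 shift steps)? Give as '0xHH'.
Register before byte 3: 0xBF
Byte 3: 0xD5
0xBF XOR 0xD5 = 0x6A

Answer: 0x6A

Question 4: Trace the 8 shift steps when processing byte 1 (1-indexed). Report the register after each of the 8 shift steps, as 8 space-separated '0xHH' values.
Register before byte 1: 0x55
After XOR with byte 0x2E: 0x7B

Answer: 0xF6 0xEB 0xD1 0xA5 0x4D 0x9A 0x33 0x66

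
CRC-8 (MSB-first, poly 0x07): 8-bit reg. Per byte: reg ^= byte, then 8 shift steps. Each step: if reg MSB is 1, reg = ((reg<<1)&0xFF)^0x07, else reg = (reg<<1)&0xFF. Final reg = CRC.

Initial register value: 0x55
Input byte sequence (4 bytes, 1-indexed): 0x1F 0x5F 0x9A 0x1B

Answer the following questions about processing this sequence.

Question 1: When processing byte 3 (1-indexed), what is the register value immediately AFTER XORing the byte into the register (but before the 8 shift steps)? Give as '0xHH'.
Answer: 0xD9

Derivation:
Register before byte 3: 0x43
Byte 3: 0x9A
0x43 XOR 0x9A = 0xD9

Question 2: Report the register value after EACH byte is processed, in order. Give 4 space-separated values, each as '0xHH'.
0xF1 0x43 0x01 0x46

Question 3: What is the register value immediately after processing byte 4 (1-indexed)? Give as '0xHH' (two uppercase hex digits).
After byte 1 (0x1F): reg=0xF1
After byte 2 (0x5F): reg=0x43
After byte 3 (0x9A): reg=0x01
After byte 4 (0x1B): reg=0x46

Answer: 0x46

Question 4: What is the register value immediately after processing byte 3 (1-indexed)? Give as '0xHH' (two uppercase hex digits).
After byte 1 (0x1F): reg=0xF1
After byte 2 (0x5F): reg=0x43
After byte 3 (0x9A): reg=0x01

Answer: 0x01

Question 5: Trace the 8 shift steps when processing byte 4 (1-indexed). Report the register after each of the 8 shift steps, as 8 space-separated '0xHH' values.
After byte 1 (0x1F): reg=0xF1
After byte 2 (0x5F): reg=0x43
After byte 3 (0x9A): reg=0x01
Register before byte 4: 0x01
After XOR with byte 0x1B: 0x1A

Answer: 0x34 0x68 0xD0 0xA7 0x49 0x92 0x23 0x46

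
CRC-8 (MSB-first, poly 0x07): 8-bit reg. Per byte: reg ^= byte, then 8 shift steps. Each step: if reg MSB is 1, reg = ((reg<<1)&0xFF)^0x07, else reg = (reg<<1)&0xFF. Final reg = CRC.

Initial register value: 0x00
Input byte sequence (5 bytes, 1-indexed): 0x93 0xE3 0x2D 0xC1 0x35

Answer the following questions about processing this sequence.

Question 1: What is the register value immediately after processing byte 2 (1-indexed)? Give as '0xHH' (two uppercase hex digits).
Answer: 0x79

Derivation:
After byte 1 (0x93): reg=0xF0
After byte 2 (0xE3): reg=0x79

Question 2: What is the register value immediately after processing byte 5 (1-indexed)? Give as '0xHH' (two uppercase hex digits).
After byte 1 (0x93): reg=0xF0
After byte 2 (0xE3): reg=0x79
After byte 3 (0x2D): reg=0xAB
After byte 4 (0xC1): reg=0x11
After byte 5 (0x35): reg=0xFC

Answer: 0xFC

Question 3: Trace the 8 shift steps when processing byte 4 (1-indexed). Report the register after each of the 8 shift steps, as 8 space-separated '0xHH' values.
After byte 1 (0x93): reg=0xF0
After byte 2 (0xE3): reg=0x79
After byte 3 (0x2D): reg=0xAB
Register before byte 4: 0xAB
After XOR with byte 0xC1: 0x6A

Answer: 0xD4 0xAF 0x59 0xB2 0x63 0xC6 0x8B 0x11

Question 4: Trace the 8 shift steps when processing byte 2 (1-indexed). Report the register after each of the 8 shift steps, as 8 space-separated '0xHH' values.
After byte 1 (0x93): reg=0xF0
Register before byte 2: 0xF0
After XOR with byte 0xE3: 0x13

Answer: 0x26 0x4C 0x98 0x37 0x6E 0xDC 0xBF 0x79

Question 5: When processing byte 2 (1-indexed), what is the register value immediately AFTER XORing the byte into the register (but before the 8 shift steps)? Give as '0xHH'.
Answer: 0x13

Derivation:
Register before byte 2: 0xF0
Byte 2: 0xE3
0xF0 XOR 0xE3 = 0x13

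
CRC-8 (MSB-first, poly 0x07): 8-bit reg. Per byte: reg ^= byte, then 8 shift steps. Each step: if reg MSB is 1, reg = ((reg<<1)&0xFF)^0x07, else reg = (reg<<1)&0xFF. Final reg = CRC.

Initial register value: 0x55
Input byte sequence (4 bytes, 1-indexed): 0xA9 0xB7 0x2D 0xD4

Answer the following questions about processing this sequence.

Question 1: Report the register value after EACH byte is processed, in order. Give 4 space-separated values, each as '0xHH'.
0xFA 0xE4 0x71 0x72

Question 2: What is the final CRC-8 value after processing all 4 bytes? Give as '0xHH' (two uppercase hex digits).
After byte 1 (0xA9): reg=0xFA
After byte 2 (0xB7): reg=0xE4
After byte 3 (0x2D): reg=0x71
After byte 4 (0xD4): reg=0x72

Answer: 0x72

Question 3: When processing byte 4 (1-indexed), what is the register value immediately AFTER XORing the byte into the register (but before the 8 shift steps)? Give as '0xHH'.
Register before byte 4: 0x71
Byte 4: 0xD4
0x71 XOR 0xD4 = 0xA5

Answer: 0xA5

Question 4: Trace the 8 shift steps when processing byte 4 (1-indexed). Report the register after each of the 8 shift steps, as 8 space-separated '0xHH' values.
Answer: 0x4D 0x9A 0x33 0x66 0xCC 0x9F 0x39 0x72

Derivation:
After byte 1 (0xA9): reg=0xFA
After byte 2 (0xB7): reg=0xE4
After byte 3 (0x2D): reg=0x71
Register before byte 4: 0x71
After XOR with byte 0xD4: 0xA5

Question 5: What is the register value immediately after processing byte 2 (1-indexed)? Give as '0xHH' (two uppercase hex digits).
Answer: 0xE4

Derivation:
After byte 1 (0xA9): reg=0xFA
After byte 2 (0xB7): reg=0xE4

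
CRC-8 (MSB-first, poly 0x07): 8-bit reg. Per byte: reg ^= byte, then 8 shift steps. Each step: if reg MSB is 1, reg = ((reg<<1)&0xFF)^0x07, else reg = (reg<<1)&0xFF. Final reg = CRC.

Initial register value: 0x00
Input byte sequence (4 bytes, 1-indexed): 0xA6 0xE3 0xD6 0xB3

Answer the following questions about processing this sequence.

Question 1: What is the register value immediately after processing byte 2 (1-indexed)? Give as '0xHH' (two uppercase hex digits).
After byte 1 (0xA6): reg=0x7B
After byte 2 (0xE3): reg=0xC1

Answer: 0xC1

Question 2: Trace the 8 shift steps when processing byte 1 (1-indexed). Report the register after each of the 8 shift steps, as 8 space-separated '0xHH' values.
Answer: 0x4B 0x96 0x2B 0x56 0xAC 0x5F 0xBE 0x7B

Derivation:
Register before byte 1: 0x00
After XOR with byte 0xA6: 0xA6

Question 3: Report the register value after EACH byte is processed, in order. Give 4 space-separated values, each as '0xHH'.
0x7B 0xC1 0x65 0x2C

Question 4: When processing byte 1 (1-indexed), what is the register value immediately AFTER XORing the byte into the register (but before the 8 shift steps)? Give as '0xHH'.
Answer: 0xA6

Derivation:
Register before byte 1: 0x00
Byte 1: 0xA6
0x00 XOR 0xA6 = 0xA6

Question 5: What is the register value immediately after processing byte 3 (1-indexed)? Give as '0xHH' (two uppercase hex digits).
Answer: 0x65

Derivation:
After byte 1 (0xA6): reg=0x7B
After byte 2 (0xE3): reg=0xC1
After byte 3 (0xD6): reg=0x65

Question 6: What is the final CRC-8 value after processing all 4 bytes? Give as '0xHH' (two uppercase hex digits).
Answer: 0x2C

Derivation:
After byte 1 (0xA6): reg=0x7B
After byte 2 (0xE3): reg=0xC1
After byte 3 (0xD6): reg=0x65
After byte 4 (0xB3): reg=0x2C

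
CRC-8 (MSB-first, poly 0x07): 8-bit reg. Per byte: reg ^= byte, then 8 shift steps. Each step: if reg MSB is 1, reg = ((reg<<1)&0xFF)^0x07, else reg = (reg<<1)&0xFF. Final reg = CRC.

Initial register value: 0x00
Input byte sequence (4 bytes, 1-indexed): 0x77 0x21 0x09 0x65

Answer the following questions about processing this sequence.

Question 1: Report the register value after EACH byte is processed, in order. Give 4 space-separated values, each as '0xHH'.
0x42 0x2E 0xF5 0xF9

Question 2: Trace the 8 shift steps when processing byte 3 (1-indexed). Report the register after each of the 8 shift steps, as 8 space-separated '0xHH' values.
Answer: 0x4E 0x9C 0x3F 0x7E 0xFC 0xFF 0xF9 0xF5

Derivation:
After byte 1 (0x77): reg=0x42
After byte 2 (0x21): reg=0x2E
Register before byte 3: 0x2E
After XOR with byte 0x09: 0x27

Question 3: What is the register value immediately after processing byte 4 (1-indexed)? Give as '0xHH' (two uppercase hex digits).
After byte 1 (0x77): reg=0x42
After byte 2 (0x21): reg=0x2E
After byte 3 (0x09): reg=0xF5
After byte 4 (0x65): reg=0xF9

Answer: 0xF9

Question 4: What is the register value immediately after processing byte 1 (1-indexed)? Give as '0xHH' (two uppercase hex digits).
After byte 1 (0x77): reg=0x42

Answer: 0x42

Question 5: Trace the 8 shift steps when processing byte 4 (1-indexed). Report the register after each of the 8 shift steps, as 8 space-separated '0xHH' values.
Answer: 0x27 0x4E 0x9C 0x3F 0x7E 0xFC 0xFF 0xF9

Derivation:
After byte 1 (0x77): reg=0x42
After byte 2 (0x21): reg=0x2E
After byte 3 (0x09): reg=0xF5
Register before byte 4: 0xF5
After XOR with byte 0x65: 0x90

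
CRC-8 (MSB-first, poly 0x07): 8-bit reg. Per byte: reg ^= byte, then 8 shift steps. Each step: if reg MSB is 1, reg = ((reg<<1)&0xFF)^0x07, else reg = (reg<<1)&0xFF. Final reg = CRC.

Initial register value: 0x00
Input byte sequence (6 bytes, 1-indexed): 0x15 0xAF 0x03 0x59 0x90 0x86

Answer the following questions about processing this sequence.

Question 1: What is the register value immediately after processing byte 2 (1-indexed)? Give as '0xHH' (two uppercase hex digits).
Answer: 0x52

Derivation:
After byte 1 (0x15): reg=0x6B
After byte 2 (0xAF): reg=0x52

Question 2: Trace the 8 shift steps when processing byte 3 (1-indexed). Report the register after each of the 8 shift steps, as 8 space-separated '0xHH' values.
Answer: 0xA2 0x43 0x86 0x0B 0x16 0x2C 0x58 0xB0

Derivation:
After byte 1 (0x15): reg=0x6B
After byte 2 (0xAF): reg=0x52
Register before byte 3: 0x52
After XOR with byte 0x03: 0x51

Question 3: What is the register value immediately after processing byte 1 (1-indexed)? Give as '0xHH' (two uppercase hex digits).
Answer: 0x6B

Derivation:
After byte 1 (0x15): reg=0x6B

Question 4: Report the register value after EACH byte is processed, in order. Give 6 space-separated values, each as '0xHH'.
0x6B 0x52 0xB0 0x91 0x07 0x8E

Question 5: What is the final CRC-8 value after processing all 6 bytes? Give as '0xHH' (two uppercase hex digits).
Answer: 0x8E

Derivation:
After byte 1 (0x15): reg=0x6B
After byte 2 (0xAF): reg=0x52
After byte 3 (0x03): reg=0xB0
After byte 4 (0x59): reg=0x91
After byte 5 (0x90): reg=0x07
After byte 6 (0x86): reg=0x8E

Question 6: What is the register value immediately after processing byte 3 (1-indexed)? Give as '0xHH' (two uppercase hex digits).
Answer: 0xB0

Derivation:
After byte 1 (0x15): reg=0x6B
After byte 2 (0xAF): reg=0x52
After byte 3 (0x03): reg=0xB0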